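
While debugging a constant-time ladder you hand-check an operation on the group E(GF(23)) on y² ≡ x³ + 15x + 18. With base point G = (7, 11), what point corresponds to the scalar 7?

(19, 3)

Double-and-add on 7 = (111)₂. Start with G = (7, 11) for the leading 1-bit.
double: tangent at (7, 11): λ = (3·7² + 15)/(2·11) ≡ 1/22. 22⁻¹ ≡ 22 (mod 23) since 22·22 = 484 ≡ 1, so λ ≡ 1·22 ≡ 22.
  x = λ² - 7 - 7 = 484 - 14 ≡ 10; y = λ·(7 - 10) - 11 ≡ 15. → (10, 15)
add G: (10, 15) + (7, 11). λ = (11 - 15)/(7 - 10) ≡ 19/20 mod 23. 20⁻¹ ≡ 15 (mod 23), so λ ≡ 9.
  x = λ² - 10 - 7 = 81 - 17 ≡ 18; y = λ·(10 - 18) - 15 ≡ 5. → (18, 5)
double: tangent at (18, 5): λ = (3·18² + 15)/(2·5) ≡ 21/10. 10⁻¹ ≡ 7 (mod 23) since 10·7 = 70 ≡ 1, so λ ≡ 21·7 ≡ 9.
  x = λ² - 18 - 18 = 81 - 36 ≡ 22; y = λ·(18 - 22) - 5 ≡ 5. → (22, 5)
add G: (22, 5) + (7, 11). λ = (11 - 5)/(7 - 22) ≡ 6/8 mod 23. 8⁻¹ ≡ 3 (mod 23) since 8·3 = 24 ≡ 1, so λ ≡ 18.
  x = λ² - 22 - 7 = 324 - 29 ≡ 19; y = λ·(22 - 19) - 5 ≡ 3. → (19, 3)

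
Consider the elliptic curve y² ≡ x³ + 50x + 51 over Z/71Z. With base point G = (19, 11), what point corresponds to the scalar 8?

O

Double-and-add on 8 = (1000)₂. Start with G = (19, 11) for the leading 1-bit.
double: tangent at (19, 11): λ = (3·19² + 50)/(2·11) ≡ 68/22. 22⁻¹ ≡ 42 (mod 71), so λ ≡ 68·42 ≡ 16.
  x = λ² - 19 - 19 = 256 - 38 ≡ 5; y = λ·(19 - 5) - 11 ≡ 0. → (5, 0)
double: (5, 0) + (5, 0): same x and y₁ ≡ -y₂, so the sum is the point at infinity.
double: the point at infinity + the point at infinity = the point at infinity (identity).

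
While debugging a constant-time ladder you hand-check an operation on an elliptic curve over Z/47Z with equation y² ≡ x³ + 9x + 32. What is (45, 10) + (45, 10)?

tangent at (45, 10): λ = (3·45² + 9)/(2·10) ≡ 21/20. 20⁻¹ ≡ 40 (mod 47) since 20·40 = 800 ≡ 1, so λ ≡ 21·40 ≡ 41.
  x = λ² - 45 - 45 = 1681 - 90 ≡ 40; y = λ·(45 - 40) - 10 ≡ 7. → (40, 7)

(40, 7)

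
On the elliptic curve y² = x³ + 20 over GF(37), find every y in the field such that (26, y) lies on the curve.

13, 24

x³ + 0x + 20 = 17596 ≡ 21 (mod 37).
Square roots of 21 mod 37: 13 and 24 (since 13² = 169 ≡ 21).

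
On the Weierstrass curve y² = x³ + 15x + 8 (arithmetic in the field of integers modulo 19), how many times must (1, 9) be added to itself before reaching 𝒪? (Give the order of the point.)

2P: tangent at (1, 9): λ = (3·1² + 15)/(2·9) ≡ 18/18. 18⁻¹ ≡ 18 (mod 19), so λ ≡ 18·18 ≡ 1.
  x = λ² - 1 - 1 = 1 - 2 ≡ 18; y = λ·(1 - 18) - 9 ≡ 12. → (18, 12)
3P: (18, 12) + (1, 9). λ = (9 - 12)/(1 - 18) ≡ 16/2 mod 19. 2⁻¹ ≡ 10 (mod 19), so λ ≡ 8.
  x = λ² - 18 - 1 = 64 - 19 ≡ 7; y = λ·(18 - 7) - 12 ≡ 0. → (7, 0)
4P: (7, 0) + (1, 9). λ = (9 - 0)/(1 - 7) ≡ 9/13 mod 19. 13⁻¹ ≡ 3 (mod 19), so λ ≡ 8.
  x = λ² - 7 - 1 = 64 - 8 ≡ 18; y = λ·(7 - 18) - 0 ≡ 7. → (18, 7)
5P: (18, 7) + (1, 9). λ = (9 - 7)/(1 - 18) ≡ 2/2 mod 19. 2⁻¹ ≡ 10 (mod 19), so λ ≡ 1.
  x = λ² - 18 - 1 = 1 - 19 ≡ 1; y = λ·(18 - 1) - 7 ≡ 10. → (1, 10)
6P: (1, 10) + (1, 9): same x and y₁ ≡ -y₂, so the sum is 𝒪.
6P = 𝒪, so the order is 6.

6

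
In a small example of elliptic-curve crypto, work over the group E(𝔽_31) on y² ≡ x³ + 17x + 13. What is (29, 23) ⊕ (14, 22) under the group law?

(29, 23) + (14, 22). λ = (22 - 23)/(14 - 29) ≡ 30/16 mod 31. 16⁻¹ ≡ 2 (mod 31) since 16·2 = 32 ≡ 1, so λ ≡ 29.
  x = λ² - 29 - 14 = 841 - 43 ≡ 23; y = λ·(29 - 23) - 23 ≡ 27. → (23, 27)

(23, 27)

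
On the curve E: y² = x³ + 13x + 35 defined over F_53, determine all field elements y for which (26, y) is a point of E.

x³ + 13x + 35 = 17949 ≡ 35 (mod 53).
35 is a non-residue mod 53; no y exists.

none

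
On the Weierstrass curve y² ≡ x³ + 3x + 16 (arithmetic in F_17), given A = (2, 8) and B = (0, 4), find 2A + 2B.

(0, 4)

First 2A:
Repeated addition: build up to 2A.
2A: tangent at (2, 8): λ = (3·2² + 3)/(2·8) ≡ 15/16. 16⁻¹ ≡ 16 (mod 17), so λ ≡ 15·16 ≡ 2.
  x = λ² - 2 - 2 = 4 - 4 ≡ 0; y = λ·(2 - 0) - 8 ≡ 13. → (0, 13)
2A = (0, 13).
Next 2B:
Repeated addition: build up to 2B.
2B: tangent at (0, 4): λ = (3·0² + 3)/(2·4) ≡ 3/8. 8⁻¹ ≡ 15 (mod 17), so λ ≡ 3·15 ≡ 11.
  x = λ² - 0 - 0 = 121 - 0 ≡ 2; y = λ·(0 - 2) - 4 ≡ 8. → (2, 8)
2B = (2, 8).
Finally 2A + 2B:
(0, 13) + (2, 8). λ = (8 - 13)/(2 - 0) ≡ 12/2 mod 17. 2⁻¹ ≡ 9 (mod 17) since 2·9 = 18 ≡ 1, so λ ≡ 6.
  x = λ² - 0 - 2 = 36 - 2 ≡ 0; y = λ·(0 - 0) - 13 ≡ 4. → (0, 4)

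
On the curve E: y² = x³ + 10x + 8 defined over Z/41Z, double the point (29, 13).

(26, 38)

tangent at (29, 13): λ = (3·29² + 10)/(2·13) ≡ 32/26. 26⁻¹ ≡ 30 (mod 41), so λ ≡ 32·30 ≡ 17.
  x = λ² - 29 - 29 = 289 - 58 ≡ 26; y = λ·(29 - 26) - 13 ≡ 38. → (26, 38)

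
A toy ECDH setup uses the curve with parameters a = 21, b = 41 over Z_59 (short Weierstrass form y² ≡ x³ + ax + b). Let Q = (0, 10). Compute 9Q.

(30, 0)

Double-and-add on 9 = (1001)₂. Start with Q = (0, 10) for the leading 1-bit.
double: tangent at (0, 10): λ = (3·0² + 21)/(2·10) ≡ 21/20. 20⁻¹ ≡ 3 (mod 59) since 20·3 = 60 ≡ 1, so λ ≡ 21·3 ≡ 4.
  x = λ² - 0 - 0 = 16 - 0 ≡ 16; y = λ·(0 - 16) - 10 ≡ 44. → (16, 44)
double: tangent at (16, 44): λ = (3·16² + 21)/(2·44) ≡ 22/29. 29⁻¹ ≡ 57 (mod 59) since 29·57 = 1653 ≡ 1, so λ ≡ 22·57 ≡ 15.
  x = λ² - 16 - 16 = 225 - 32 ≡ 16; y = λ·(16 - 16) - 44 ≡ 15. → (16, 15)
double: tangent at (16, 15): λ = (3·16² + 21)/(2·15) ≡ 22/30. 30⁻¹ ≡ 2 (mod 59) since 30·2 = 60 ≡ 1, so λ ≡ 22·2 ≡ 44.
  x = λ² - 16 - 16 = 1936 - 32 ≡ 16; y = λ·(16 - 16) - 15 ≡ 44. → (16, 44)
add Q: (16, 44) + (0, 10). λ = (10 - 44)/(0 - 16) ≡ 25/43 mod 59. 43⁻¹ ≡ 11 (mod 59), so λ ≡ 39.
  x = λ² - 16 - 0 = 1521 - 16 ≡ 30; y = λ·(16 - 30) - 44 ≡ 0. → (30, 0)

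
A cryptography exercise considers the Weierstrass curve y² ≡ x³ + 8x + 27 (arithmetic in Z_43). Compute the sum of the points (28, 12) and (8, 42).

(20, 19)

(28, 12) + (8, 42). λ = (42 - 12)/(8 - 28) ≡ 30/23 mod 43. 23⁻¹ ≡ 15 (mod 43), so λ ≡ 20.
  x = λ² - 28 - 8 = 400 - 36 ≡ 20; y = λ·(28 - 20) - 12 ≡ 19. → (20, 19)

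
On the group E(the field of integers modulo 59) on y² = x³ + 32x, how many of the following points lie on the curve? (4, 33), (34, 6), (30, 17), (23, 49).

3

(4, 33): 33² ≡ 27, rhs ≡ 15 → off.
(34, 6): 6² ≡ 36, rhs ≡ 36 → on.
(30, 17): 17² ≡ 53, rhs ≡ 53 → on.
(23, 49): 49² ≡ 41, rhs ≡ 41 → on.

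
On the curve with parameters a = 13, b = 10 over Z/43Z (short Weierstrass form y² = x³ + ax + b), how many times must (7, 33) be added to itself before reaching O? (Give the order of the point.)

2P: tangent at (7, 33): λ = (3·7² + 13)/(2·33) ≡ 31/23. 23⁻¹ ≡ 15 (mod 43), so λ ≡ 31·15 ≡ 35.
  x = λ² - 7 - 7 = 1225 - 14 ≡ 7; y = λ·(7 - 7) - 33 ≡ 10. → (7, 10)
3P: (7, 10) + (7, 33): same x and y₁ ≡ -y₂, so the sum is O.
3P = O, so the order is 3.

3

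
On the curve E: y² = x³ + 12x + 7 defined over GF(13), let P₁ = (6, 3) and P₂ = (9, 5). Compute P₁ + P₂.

(6, 3) + (9, 5). λ = (5 - 3)/(9 - 6) ≡ 2/3 mod 13. 3⁻¹ ≡ 9 (mod 13), so λ ≡ 5.
  x = λ² - 6 - 9 = 25 - 15 ≡ 10; y = λ·(6 - 10) - 3 ≡ 3. → (10, 3)

(10, 3)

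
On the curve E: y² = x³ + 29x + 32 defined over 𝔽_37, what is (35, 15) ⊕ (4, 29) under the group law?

(35, 15) + (4, 29). λ = (29 - 15)/(4 - 35) ≡ 14/6 mod 37. 6⁻¹ ≡ 31 (mod 37) since 6·31 = 186 ≡ 1, so λ ≡ 27.
  x = λ² - 35 - 4 = 729 - 39 ≡ 24; y = λ·(35 - 24) - 15 ≡ 23. → (24, 23)

(24, 23)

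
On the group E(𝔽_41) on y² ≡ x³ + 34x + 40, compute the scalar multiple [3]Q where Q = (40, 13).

Repeated addition: build up to 3Q.
2Q: tangent at (40, 13): λ = (3·40² + 34)/(2·13) ≡ 37/26. 26⁻¹ ≡ 30 (mod 41), so λ ≡ 37·30 ≡ 3.
  x = λ² - 40 - 40 = 9 - 80 ≡ 11; y = λ·(40 - 11) - 13 ≡ 33. → (11, 33)
3Q: (11, 33) + (40, 13). λ = (13 - 33)/(40 - 11) ≡ 21/29 mod 41. 29⁻¹ ≡ 17 (mod 41) since 29·17 = 493 ≡ 1, so λ ≡ 29.
  x = λ² - 11 - 40 = 841 - 51 ≡ 11; y = λ·(11 - 11) - 33 ≡ 8. → (11, 8)

(11, 8)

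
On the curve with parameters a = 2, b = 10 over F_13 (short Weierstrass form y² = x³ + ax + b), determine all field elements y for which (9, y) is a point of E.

4, 9

x³ + 2x + 10 = 757 ≡ 3 (mod 13).
Square roots of 3 mod 13: 4 and 9 (since 4² = 16 ≡ 3).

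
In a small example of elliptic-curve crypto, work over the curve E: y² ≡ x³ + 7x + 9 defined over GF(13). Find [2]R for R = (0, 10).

(1, 2)

tangent at (0, 10): λ = (3·0² + 7)/(2·10) ≡ 7/7. 7⁻¹ ≡ 2 (mod 13), so λ ≡ 7·2 ≡ 1.
  x = λ² - 0 - 0 = 1 - 0 ≡ 1; y = λ·(0 - 1) - 10 ≡ 2. → (1, 2)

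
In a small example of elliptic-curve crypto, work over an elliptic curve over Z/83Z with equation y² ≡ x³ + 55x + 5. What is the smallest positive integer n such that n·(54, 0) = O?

2P: (54, 0) + (54, 0): same x and y₁ ≡ -y₂, so the sum is O.
2P = O, so the order is 2.

2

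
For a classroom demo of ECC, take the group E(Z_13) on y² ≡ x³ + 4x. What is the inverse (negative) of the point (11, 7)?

(11, 6)

-(11, 7) = (11, -7 mod 13) = (11, 6).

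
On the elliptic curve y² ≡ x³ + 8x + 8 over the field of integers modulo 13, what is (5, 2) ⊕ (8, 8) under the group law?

(5, 2) + (8, 8). λ = (8 - 2)/(8 - 5) ≡ 6/3 mod 13. 3⁻¹ ≡ 9 (mod 13) since 3·9 = 27 ≡ 1, so λ ≡ 2.
  x = λ² - 5 - 8 = 4 - 13 ≡ 4; y = λ·(5 - 4) - 2 ≡ 0. → (4, 0)

(4, 0)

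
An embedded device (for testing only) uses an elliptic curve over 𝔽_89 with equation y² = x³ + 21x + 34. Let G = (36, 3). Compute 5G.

(27, 9)

Repeated addition: build up to 5G.
2G: tangent at (36, 3): λ = (3·36² + 21)/(2·3) ≡ 82/6. 6⁻¹ ≡ 15 (mod 89), so λ ≡ 82·15 ≡ 73.
  x = λ² - 36 - 36 = 5329 - 72 ≡ 6; y = λ·(36 - 6) - 3 ≡ 51. → (6, 51)
3G: (6, 51) + (36, 3). λ = (3 - 51)/(36 - 6) ≡ 41/30 mod 89. 30⁻¹ ≡ 3 (mod 89), so λ ≡ 34.
  x = λ² - 6 - 36 = 1156 - 42 ≡ 46; y = λ·(6 - 46) - 51 ≡ 13. → (46, 13)
4G: (46, 13) + (36, 3). λ = (3 - 13)/(36 - 46) ≡ 79/79 mod 89. 79⁻¹ ≡ 80 (mod 89), so λ ≡ 1.
  x = λ² - 46 - 36 = 1 - 82 ≡ 8; y = λ·(46 - 8) - 13 ≡ 25. → (8, 25)
5G: (8, 25) + (36, 3). λ = (3 - 25)/(36 - 8) ≡ 67/28 mod 89. 28⁻¹ ≡ 35 (mod 89), so λ ≡ 31.
  x = λ² - 8 - 36 = 961 - 44 ≡ 27; y = λ·(8 - 27) - 25 ≡ 9. → (27, 9)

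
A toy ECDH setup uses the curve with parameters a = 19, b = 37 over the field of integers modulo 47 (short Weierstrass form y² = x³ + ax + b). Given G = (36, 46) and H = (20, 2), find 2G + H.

(2, 6)

First 2G:
Repeated addition: build up to 2G.
2G: tangent at (36, 46): λ = (3·36² + 19)/(2·46) ≡ 6/45. 45⁻¹ ≡ 23 (mod 47) since 45·23 = 1035 ≡ 1, so λ ≡ 6·23 ≡ 44.
  x = λ² - 36 - 36 = 1936 - 72 ≡ 31; y = λ·(36 - 31) - 46 ≡ 33. → (31, 33)
2G = (31, 33).
Finally 2G + H:
(31, 33) + (20, 2). λ = (2 - 33)/(20 - 31) ≡ 16/36 mod 47. 36⁻¹ ≡ 17 (mod 47), so λ ≡ 37.
  x = λ² - 31 - 20 = 1369 - 51 ≡ 2; y = λ·(31 - 2) - 33 ≡ 6. → (2, 6)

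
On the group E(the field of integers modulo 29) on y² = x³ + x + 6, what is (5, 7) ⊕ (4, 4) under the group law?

(0, 8)

(5, 7) + (4, 4). λ = (4 - 7)/(4 - 5) ≡ 26/28 mod 29. 28⁻¹ ≡ 28 (mod 29), so λ ≡ 3.
  x = λ² - 5 - 4 = 9 - 9 ≡ 0; y = λ·(5 - 0) - 7 ≡ 8. → (0, 8)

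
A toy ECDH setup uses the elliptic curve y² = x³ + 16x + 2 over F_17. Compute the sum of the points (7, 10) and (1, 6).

(0, 6)

(7, 10) + (1, 6). λ = (6 - 10)/(1 - 7) ≡ 13/11 mod 17. 11⁻¹ ≡ 14 (mod 17), so λ ≡ 12.
  x = λ² - 7 - 1 = 144 - 8 ≡ 0; y = λ·(7 - 0) - 10 ≡ 6. → (0, 6)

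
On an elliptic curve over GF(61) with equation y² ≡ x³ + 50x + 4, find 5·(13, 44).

(0, 2)

Write G = (13, 44).
Double-and-add on 5 = (101)₂. Start with G = (13, 44) for the leading 1-bit.
double: tangent at (13, 44): λ = (3·13² + 50)/(2·44) ≡ 8/27. 27⁻¹ ≡ 52 (mod 61), so λ ≡ 8·52 ≡ 50.
  x = λ² - 13 - 13 = 2500 - 26 ≡ 34; y = λ·(13 - 34) - 44 ≡ 4. → (34, 4)
double: tangent at (34, 4): λ = (3·34² + 50)/(2·4) ≡ 41/8. 8⁻¹ ≡ 23 (mod 61), so λ ≡ 41·23 ≡ 28.
  x = λ² - 34 - 34 = 784 - 68 ≡ 45; y = λ·(34 - 45) - 4 ≡ 54. → (45, 54)
add G: (45, 54) + (13, 44). λ = (44 - 54)/(13 - 45) ≡ 51/29 mod 61. 29⁻¹ ≡ 40 (mod 61), so λ ≡ 27.
  x = λ² - 45 - 13 = 729 - 58 ≡ 0; y = λ·(45 - 0) - 54 ≡ 2. → (0, 2)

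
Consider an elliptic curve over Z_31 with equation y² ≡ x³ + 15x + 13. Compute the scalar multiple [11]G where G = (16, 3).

(6, 3)

Double-and-add on 11 = (1011)₂. Start with G = (16, 3) for the leading 1-bit.
double: tangent at (16, 3): λ = (3·16² + 15)/(2·3) ≡ 8/6. 6⁻¹ ≡ 26 (mod 31) since 6·26 = 156 ≡ 1, so λ ≡ 8·26 ≡ 22.
  x = λ² - 16 - 16 = 484 - 32 ≡ 18; y = λ·(16 - 18) - 3 ≡ 15. → (18, 15)
double: tangent at (18, 15): λ = (3·18² + 15)/(2·15) ≡ 26/30. 30⁻¹ ≡ 30 (mod 31), so λ ≡ 26·30 ≡ 5.
  x = λ² - 18 - 18 = 25 - 36 ≡ 20; y = λ·(18 - 20) - 15 ≡ 6. → (20, 6)
add G: (20, 6) + (16, 3). λ = (3 - 6)/(16 - 20) ≡ 28/27 mod 31. 27⁻¹ ≡ 23 (mod 31) since 27·23 = 621 ≡ 1, so λ ≡ 24.
  x = λ² - 20 - 16 = 576 - 36 ≡ 13; y = λ·(20 - 13) - 6 ≡ 7. → (13, 7)
double: tangent at (13, 7): λ = (3·13² + 15)/(2·7) ≡ 26/14. 14⁻¹ ≡ 20 (mod 31) since 14·20 = 280 ≡ 1, so λ ≡ 26·20 ≡ 24.
  x = λ² - 13 - 13 = 576 - 26 ≡ 23; y = λ·(13 - 23) - 7 ≡ 1. → (23, 1)
add G: (23, 1) + (16, 3). λ = (3 - 1)/(16 - 23) ≡ 2/24 mod 31. 24⁻¹ ≡ 22 (mod 31) since 24·22 = 528 ≡ 1, so λ ≡ 13.
  x = λ² - 23 - 16 = 169 - 39 ≡ 6; y = λ·(23 - 6) - 1 ≡ 3. → (6, 3)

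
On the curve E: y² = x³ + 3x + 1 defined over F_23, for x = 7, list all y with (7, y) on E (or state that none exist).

x³ + 3x + 1 = 365 ≡ 20 (mod 23).
20 is a non-residue mod 23; no y exists.

none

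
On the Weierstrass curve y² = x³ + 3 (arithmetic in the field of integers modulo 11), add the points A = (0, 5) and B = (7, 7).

(0, 5) + (7, 7). λ = (7 - 5)/(7 - 0) ≡ 2/7 mod 11. 7⁻¹ ≡ 8 (mod 11), so λ ≡ 5.
  x = λ² - 0 - 7 = 25 - 7 ≡ 7; y = λ·(0 - 7) - 5 ≡ 4. → (7, 4)

(7, 4)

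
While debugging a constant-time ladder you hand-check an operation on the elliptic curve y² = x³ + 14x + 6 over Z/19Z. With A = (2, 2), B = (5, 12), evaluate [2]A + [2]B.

(5, 12)

First 2A:
Repeated addition: build up to 2A.
2A: tangent at (2, 2): λ = (3·2² + 14)/(2·2) ≡ 7/4. 4⁻¹ ≡ 5 (mod 19), so λ ≡ 7·5 ≡ 16.
  x = λ² - 2 - 2 = 256 - 4 ≡ 5; y = λ·(2 - 5) - 2 ≡ 7. → (5, 7)
2A = (5, 7).
Next 2B:
Repeated addition: build up to 2B.
2B: tangent at (5, 12): λ = (3·5² + 14)/(2·12) ≡ 13/5. 5⁻¹ ≡ 4 (mod 19) since 5·4 = 20 ≡ 1, so λ ≡ 13·4 ≡ 14.
  x = λ² - 5 - 5 = 196 - 10 ≡ 15; y = λ·(5 - 15) - 12 ≡ 0. → (15, 0)
2B = (15, 0).
Finally 2A + 2B:
(5, 7) + (15, 0). λ = (0 - 7)/(15 - 5) ≡ 12/10 mod 19. 10⁻¹ ≡ 2 (mod 19) since 10·2 = 20 ≡ 1, so λ ≡ 5.
  x = λ² - 5 - 15 = 25 - 20 ≡ 5; y = λ·(5 - 5) - 7 ≡ 12. → (5, 12)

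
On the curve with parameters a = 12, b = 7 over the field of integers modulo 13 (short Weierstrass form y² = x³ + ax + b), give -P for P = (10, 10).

-(10, 10) = (10, -10 mod 13) = (10, 3).

(10, 3)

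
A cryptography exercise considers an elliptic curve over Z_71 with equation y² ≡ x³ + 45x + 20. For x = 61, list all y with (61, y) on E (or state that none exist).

none

x³ + 45x + 20 = 229746 ≡ 61 (mod 71).
61 is a non-residue mod 71; no y exists.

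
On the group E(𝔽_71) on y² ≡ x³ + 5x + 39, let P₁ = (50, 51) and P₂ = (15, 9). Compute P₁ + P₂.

(33, 12)

(50, 51) + (15, 9). λ = (9 - 51)/(15 - 50) ≡ 29/36 mod 71. 36⁻¹ ≡ 2 (mod 71), so λ ≡ 58.
  x = λ² - 50 - 15 = 3364 - 65 ≡ 33; y = λ·(50 - 33) - 51 ≡ 12. → (33, 12)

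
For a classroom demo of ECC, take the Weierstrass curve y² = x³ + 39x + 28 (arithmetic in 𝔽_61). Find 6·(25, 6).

Write G = (25, 6).
Double-and-add on 6 = (110)₂. Start with G = (25, 6) for the leading 1-bit.
double: tangent at (25, 6): λ = (3·25² + 39)/(2·6) ≡ 23/12. 12⁻¹ ≡ 56 (mod 61) since 12·56 = 672 ≡ 1, so λ ≡ 23·56 ≡ 7.
  x = λ² - 25 - 25 = 49 - 50 ≡ 60; y = λ·(25 - 60) - 6 ≡ 54. → (60, 54)
add G: (60, 54) + (25, 6). λ = (6 - 54)/(25 - 60) ≡ 13/26 mod 61. 26⁻¹ ≡ 54 (mod 61), so λ ≡ 31.
  x = λ² - 60 - 25 = 961 - 85 ≡ 22; y = λ·(60 - 22) - 54 ≡ 26. → (22, 26)
double: tangent at (22, 26): λ = (3·22² + 39)/(2·26) ≡ 27/52. 52⁻¹ ≡ 27 (mod 61), so λ ≡ 27·27 ≡ 58.
  x = λ² - 22 - 22 = 3364 - 44 ≡ 26; y = λ·(22 - 26) - 26 ≡ 47. → (26, 47)

(26, 47)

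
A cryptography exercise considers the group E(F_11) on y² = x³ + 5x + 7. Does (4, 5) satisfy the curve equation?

y² = 5² ≡ 3; x³ + 5x + 7 = 91 ≡ 3 (mod 11). 3 = 3.

yes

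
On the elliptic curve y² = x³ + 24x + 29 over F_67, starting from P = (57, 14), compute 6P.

(35, 23)

Double-and-add on 6 = (110)₂. Start with P = (57, 14) for the leading 1-bit.
double: tangent at (57, 14): λ = (3·57² + 24)/(2·14) ≡ 56/28. 28⁻¹ ≡ 12 (mod 67), so λ ≡ 56·12 ≡ 2.
  x = λ² - 57 - 57 = 4 - 114 ≡ 24; y = λ·(57 - 24) - 14 ≡ 52. → (24, 52)
add P: (24, 52) + (57, 14). λ = (14 - 52)/(57 - 24) ≡ 29/33 mod 67. 33⁻¹ ≡ 65 (mod 67), so λ ≡ 9.
  x = λ² - 24 - 57 = 81 - 81 ≡ 0; y = λ·(24 - 0) - 52 ≡ 30. → (0, 30)
double: tangent at (0, 30): λ = (3·0² + 24)/(2·30) ≡ 24/60. 60⁻¹ ≡ 19 (mod 67), so λ ≡ 24·19 ≡ 54.
  x = λ² - 0 - 0 = 2916 - 0 ≡ 35; y = λ·(0 - 35) - 30 ≡ 23. → (35, 23)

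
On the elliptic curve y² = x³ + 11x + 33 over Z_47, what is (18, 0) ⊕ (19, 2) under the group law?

(14, 8)

(18, 0) + (19, 2). λ = (2 - 0)/(19 - 18) ≡ 2/1 mod 47. 1⁻¹ ≡ 1 (mod 47), so λ ≡ 2.
  x = λ² - 18 - 19 = 4 - 37 ≡ 14; y = λ·(18 - 14) - 0 ≡ 8. → (14, 8)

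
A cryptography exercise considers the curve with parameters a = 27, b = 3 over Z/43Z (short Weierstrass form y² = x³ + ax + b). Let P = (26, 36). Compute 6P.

(31, 31)

Repeated addition: build up to 6P.
2P: tangent at (26, 36): λ = (3·26² + 27)/(2·36) ≡ 34/29. 29⁻¹ ≡ 3 (mod 43) since 29·3 = 87 ≡ 1, so λ ≡ 34·3 ≡ 16.
  x = λ² - 26 - 26 = 256 - 52 ≡ 32; y = λ·(26 - 32) - 36 ≡ 40. → (32, 40)
3P: (32, 40) + (26, 36). λ = (36 - 40)/(26 - 32) ≡ 39/37 mod 43. 37⁻¹ ≡ 7 (mod 43) since 37·7 = 259 ≡ 1, so λ ≡ 15.
  x = λ² - 32 - 26 = 225 - 58 ≡ 38; y = λ·(32 - 38) - 40 ≡ 42. → (38, 42)
4P: (38, 42) + (26, 36). λ = (36 - 42)/(26 - 38) ≡ 37/31 mod 43. 31⁻¹ ≡ 25 (mod 43) since 31·25 = 775 ≡ 1, so λ ≡ 22.
  x = λ² - 38 - 26 = 484 - 64 ≡ 33; y = λ·(38 - 33) - 42 ≡ 25. → (33, 25)
5P: (33, 25) + (26, 36). λ = (36 - 25)/(26 - 33) ≡ 11/36 mod 43. 36⁻¹ ≡ 6 (mod 43), so λ ≡ 23.
  x = λ² - 33 - 26 = 529 - 59 ≡ 40; y = λ·(33 - 40) - 25 ≡ 29. → (40, 29)
6P: (40, 29) + (26, 36). λ = (36 - 29)/(26 - 40) ≡ 7/29 mod 43. 29⁻¹ ≡ 3 (mod 43), so λ ≡ 21.
  x = λ² - 40 - 26 = 441 - 66 ≡ 31; y = λ·(40 - 31) - 29 ≡ 31. → (31, 31)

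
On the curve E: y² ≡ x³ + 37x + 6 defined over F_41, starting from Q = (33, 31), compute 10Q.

Double-and-add on 10 = (1010)₂. Start with Q = (33, 31) for the leading 1-bit.
double: tangent at (33, 31): λ = (3·33² + 37)/(2·31) ≡ 24/21. 21⁻¹ ≡ 2 (mod 41) since 21·2 = 42 ≡ 1, so λ ≡ 24·2 ≡ 7.
  x = λ² - 33 - 33 = 49 - 66 ≡ 24; y = λ·(33 - 24) - 31 ≡ 32. → (24, 32)
double: tangent at (24, 32): λ = (3·24² + 37)/(2·32) ≡ 2/23. 23⁻¹ ≡ 25 (mod 41) since 23·25 = 575 ≡ 1, so λ ≡ 2·25 ≡ 9.
  x = λ² - 24 - 24 = 81 - 48 ≡ 33; y = λ·(24 - 33) - 32 ≡ 10. → (33, 10)
add Q: (33, 10) + (33, 31): same x and y₁ ≡ -y₂, so the sum is 𝒪.
double: 𝒪 + 𝒪 = 𝒪 (identity).

O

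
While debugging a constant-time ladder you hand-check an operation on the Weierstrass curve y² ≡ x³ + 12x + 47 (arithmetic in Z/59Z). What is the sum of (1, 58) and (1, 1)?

O

The two points share x = 1 and their y-coordinates satisfy 58 + 1 ≡ 0 (mod 59), so they are inverses. Their sum is O.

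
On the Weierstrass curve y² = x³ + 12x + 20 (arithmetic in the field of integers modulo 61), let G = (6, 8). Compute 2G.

tangent at (6, 8): λ = (3·6² + 12)/(2·8) ≡ 59/16. 16⁻¹ ≡ 42 (mod 61), so λ ≡ 59·42 ≡ 38.
  x = λ² - 6 - 6 = 1444 - 12 ≡ 29; y = λ·(6 - 29) - 8 ≡ 33. → (29, 33)

(29, 33)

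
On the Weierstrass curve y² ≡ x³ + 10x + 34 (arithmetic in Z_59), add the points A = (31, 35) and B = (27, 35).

(1, 24)

(31, 35) + (27, 35). λ = (35 - 35)/(27 - 31) ≡ 0/55 mod 59. 55⁻¹ ≡ 44 (mod 59), so λ ≡ 0.
  x = λ² - 31 - 27 = 0 - 58 ≡ 1; y = λ·(31 - 1) - 35 ≡ 24. → (1, 24)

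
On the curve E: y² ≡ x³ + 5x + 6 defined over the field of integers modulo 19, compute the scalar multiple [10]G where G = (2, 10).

Repeated addition: build up to 10G.
2G: tangent at (2, 10): λ = (3·2² + 5)/(2·10) ≡ 17/1. 1⁻¹ ≡ 1 (mod 19) since 1·1 = 1 ≡ 1, so λ ≡ 17·1 ≡ 17.
  x = λ² - 2 - 2 = 289 - 4 ≡ 0; y = λ·(2 - 0) - 10 ≡ 5. → (0, 5)
3G: (0, 5) + (2, 10). λ = (10 - 5)/(2 - 0) ≡ 5/2 mod 19. 2⁻¹ ≡ 10 (mod 19), so λ ≡ 12.
  x = λ² - 0 - 2 = 144 - 2 ≡ 9; y = λ·(0 - 9) - 5 ≡ 1. → (9, 1)
4G: (9, 1) + (2, 10). λ = (10 - 1)/(2 - 9) ≡ 9/12 mod 19. 12⁻¹ ≡ 8 (mod 19) since 12·8 = 96 ≡ 1, so λ ≡ 15.
  x = λ² - 9 - 2 = 225 - 11 ≡ 5; y = λ·(9 - 5) - 1 ≡ 2. → (5, 2)
5G: (5, 2) + (2, 10). λ = (10 - 2)/(2 - 5) ≡ 8/16 mod 19. 16⁻¹ ≡ 6 (mod 19), so λ ≡ 10.
  x = λ² - 5 - 2 = 100 - 7 ≡ 17; y = λ·(5 - 17) - 2 ≡ 11. → (17, 11)
6G: (17, 11) + (2, 10). λ = (10 - 11)/(2 - 17) ≡ 18/4 mod 19. 4⁻¹ ≡ 5 (mod 19), so λ ≡ 14.
  x = λ² - 17 - 2 = 196 - 19 ≡ 6; y = λ·(17 - 6) - 11 ≡ 10. → (6, 10)
7G: (6, 10) + (2, 10). λ = (10 - 10)/(2 - 6) ≡ 0/15 mod 19. 15⁻¹ ≡ 14 (mod 19), so λ ≡ 0.
  x = λ² - 6 - 2 = 0 - 8 ≡ 11; y = λ·(6 - 11) - 10 ≡ 9. → (11, 9)
8G: (11, 9) + (2, 10). λ = (10 - 9)/(2 - 11) ≡ 1/10 mod 19. 10⁻¹ ≡ 2 (mod 19), so λ ≡ 2.
  x = λ² - 11 - 2 = 4 - 13 ≡ 10; y = λ·(11 - 10) - 9 ≡ 12. → (10, 12)
9G: (10, 12) + (2, 10). λ = (10 - 12)/(2 - 10) ≡ 17/11 mod 19. 11⁻¹ ≡ 7 (mod 19) since 11·7 = 77 ≡ 1, so λ ≡ 5.
  x = λ² - 10 - 2 = 25 - 12 ≡ 13; y = λ·(10 - 13) - 12 ≡ 11. → (13, 11)
10G: (13, 11) + (2, 10). λ = (10 - 11)/(2 - 13) ≡ 18/8 mod 19. 8⁻¹ ≡ 12 (mod 19) since 8·12 = 96 ≡ 1, so λ ≡ 7.
  x = λ² - 13 - 2 = 49 - 15 ≡ 15; y = λ·(13 - 15) - 11 ≡ 13. → (15, 13)

(15, 13)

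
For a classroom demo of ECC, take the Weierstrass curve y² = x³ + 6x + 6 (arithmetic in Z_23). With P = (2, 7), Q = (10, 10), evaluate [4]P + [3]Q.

(16, 9)

First 4P:
Repeated addition: build up to 4P.
2P: tangent at (2, 7): λ = (3·2² + 6)/(2·7) ≡ 18/14. 14⁻¹ ≡ 5 (mod 23) since 14·5 = 70 ≡ 1, so λ ≡ 18·5 ≡ 21.
  x = λ² - 2 - 2 = 441 - 4 ≡ 0; y = λ·(2 - 0) - 7 ≡ 12. → (0, 12)
3P: (0, 12) + (2, 7). λ = (7 - 12)/(2 - 0) ≡ 18/2 mod 23. 2⁻¹ ≡ 12 (mod 23), so λ ≡ 9.
  x = λ² - 0 - 2 = 81 - 2 ≡ 10; y = λ·(0 - 10) - 12 ≡ 13. → (10, 13)
4P: (10, 13) + (2, 7). λ = (7 - 13)/(2 - 10) ≡ 17/15 mod 23. 15⁻¹ ≡ 20 (mod 23), so λ ≡ 18.
  x = λ² - 10 - 2 = 324 - 12 ≡ 13; y = λ·(10 - 13) - 13 ≡ 2. → (13, 2)
4P = (13, 2).
Next 3Q:
Repeated addition: build up to 3Q.
2Q: tangent at (10, 10): λ = (3·10² + 6)/(2·10) ≡ 7/20. 20⁻¹ ≡ 15 (mod 23) since 20·15 = 300 ≡ 1, so λ ≡ 7·15 ≡ 13.
  x = λ² - 10 - 10 = 169 - 20 ≡ 11; y = λ·(10 - 11) - 10 ≡ 0. → (11, 0)
3Q: (11, 0) + (10, 10). λ = (10 - 0)/(10 - 11) ≡ 10/22 mod 23. 22⁻¹ ≡ 22 (mod 23), so λ ≡ 13.
  x = λ² - 11 - 10 = 169 - 21 ≡ 10; y = λ·(11 - 10) - 0 ≡ 13. → (10, 13)
3Q = (10, 13).
Finally 4P + 3Q:
(13, 2) + (10, 13). λ = (13 - 2)/(10 - 13) ≡ 11/20 mod 23. 20⁻¹ ≡ 15 (mod 23) since 20·15 = 300 ≡ 1, so λ ≡ 4.
  x = λ² - 13 - 10 = 16 - 23 ≡ 16; y = λ·(13 - 16) - 2 ≡ 9. → (16, 9)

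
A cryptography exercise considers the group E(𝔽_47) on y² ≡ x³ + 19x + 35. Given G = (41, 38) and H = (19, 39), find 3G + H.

First 3G:
Repeated addition: build up to 3G.
2G: tangent at (41, 38): λ = (3·41² + 19)/(2·38) ≡ 33/29. 29⁻¹ ≡ 13 (mod 47), so λ ≡ 33·13 ≡ 6.
  x = λ² - 41 - 41 = 36 - 82 ≡ 1; y = λ·(41 - 1) - 38 ≡ 14. → (1, 14)
3G: (1, 14) + (41, 38). λ = (38 - 14)/(41 - 1) ≡ 24/40 mod 47. 40⁻¹ ≡ 20 (mod 47), so λ ≡ 10.
  x = λ² - 1 - 41 = 100 - 42 ≡ 11; y = λ·(1 - 11) - 14 ≡ 27. → (11, 27)
3G = (11, 27).
Finally 3G + H:
(11, 27) + (19, 39). λ = (39 - 27)/(19 - 11) ≡ 12/8 mod 47. 8⁻¹ ≡ 6 (mod 47), so λ ≡ 25.
  x = λ² - 11 - 19 = 625 - 30 ≡ 31; y = λ·(11 - 31) - 27 ≡ 37. → (31, 37)

(31, 37)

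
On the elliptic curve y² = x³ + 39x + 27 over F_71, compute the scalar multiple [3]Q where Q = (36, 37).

Repeated addition: build up to 3Q.
2Q: tangent at (36, 37): λ = (3·36² + 39)/(2·37) ≡ 22/3. 3⁻¹ ≡ 24 (mod 71) since 3·24 = 72 ≡ 1, so λ ≡ 22·24 ≡ 31.
  x = λ² - 36 - 36 = 961 - 72 ≡ 37; y = λ·(36 - 37) - 37 ≡ 3. → (37, 3)
3Q: (37, 3) + (36, 37). λ = (37 - 3)/(36 - 37) ≡ 34/70 mod 71. 70⁻¹ ≡ 70 (mod 71), so λ ≡ 37.
  x = λ² - 37 - 36 = 1369 - 73 ≡ 18; y = λ·(37 - 18) - 3 ≡ 61. → (18, 61)

(18, 61)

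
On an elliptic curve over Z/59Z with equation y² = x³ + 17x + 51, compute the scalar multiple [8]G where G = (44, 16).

(29, 25)

Repeated addition: build up to 8G.
2G: tangent at (44, 16): λ = (3·44² + 17)/(2·16) ≡ 43/32. 32⁻¹ ≡ 24 (mod 59), so λ ≡ 43·24 ≡ 29.
  x = λ² - 44 - 44 = 841 - 88 ≡ 45; y = λ·(44 - 45) - 16 ≡ 14. → (45, 14)
3G: (45, 14) + (44, 16). λ = (16 - 14)/(44 - 45) ≡ 2/58 mod 59. 58⁻¹ ≡ 58 (mod 59), so λ ≡ 57.
  x = λ² - 45 - 44 = 3249 - 89 ≡ 33; y = λ·(45 - 33) - 14 ≡ 21. → (33, 21)
4G: (33, 21) + (44, 16). λ = (16 - 21)/(44 - 33) ≡ 54/11 mod 59. 11⁻¹ ≡ 43 (mod 59) since 11·43 = 473 ≡ 1, so λ ≡ 21.
  x = λ² - 33 - 44 = 441 - 77 ≡ 10; y = λ·(33 - 10) - 21 ≡ 49. → (10, 49)
5G: (10, 49) + (44, 16). λ = (16 - 49)/(44 - 10) ≡ 26/34 mod 59. 34⁻¹ ≡ 33 (mod 59), so λ ≡ 32.
  x = λ² - 10 - 44 = 1024 - 54 ≡ 26; y = λ·(10 - 26) - 49 ≡ 29. → (26, 29)
6G: (26, 29) + (44, 16). λ = (16 - 29)/(44 - 26) ≡ 46/18 mod 59. 18⁻¹ ≡ 23 (mod 59), so λ ≡ 55.
  x = λ² - 26 - 44 = 3025 - 70 ≡ 5; y = λ·(26 - 5) - 29 ≡ 5. → (5, 5)
7G: (5, 5) + (44, 16). λ = (16 - 5)/(44 - 5) ≡ 11/39 mod 59. 39⁻¹ ≡ 56 (mod 59), so λ ≡ 26.
  x = λ² - 5 - 44 = 676 - 49 ≡ 37; y = λ·(5 - 37) - 5 ≡ 48. → (37, 48)
8G: (37, 48) + (44, 16). λ = (16 - 48)/(44 - 37) ≡ 27/7 mod 59. 7⁻¹ ≡ 17 (mod 59), so λ ≡ 46.
  x = λ² - 37 - 44 = 2116 - 81 ≡ 29; y = λ·(37 - 29) - 48 ≡ 25. → (29, 25)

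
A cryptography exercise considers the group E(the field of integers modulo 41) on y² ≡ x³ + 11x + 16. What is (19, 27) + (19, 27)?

(4, 40)

tangent at (19, 27): λ = (3·19² + 11)/(2·27) ≡ 28/13. 13⁻¹ ≡ 19 (mod 41), so λ ≡ 28·19 ≡ 40.
  x = λ² - 19 - 19 = 1600 - 38 ≡ 4; y = λ·(19 - 4) - 27 ≡ 40. → (4, 40)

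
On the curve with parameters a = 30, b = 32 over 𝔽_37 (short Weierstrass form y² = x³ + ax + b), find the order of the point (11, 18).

8

2P: tangent at (11, 18): λ = (3·11² + 30)/(2·18) ≡ 23/36. 36⁻¹ ≡ 36 (mod 37) since 36·36 = 1296 ≡ 1, so λ ≡ 23·36 ≡ 14.
  x = λ² - 11 - 11 = 196 - 22 ≡ 26; y = λ·(11 - 26) - 18 ≡ 31. → (26, 31)
3P: (26, 31) + (11, 18). λ = (18 - 31)/(11 - 26) ≡ 24/22 mod 37. 22⁻¹ ≡ 32 (mod 37) since 22·32 = 704 ≡ 1, so λ ≡ 28.
  x = λ² - 26 - 11 = 784 - 37 ≡ 7; y = λ·(26 - 7) - 31 ≡ 20. → (7, 20)
4P: (7, 20) + (11, 18). λ = (18 - 20)/(11 - 7) ≡ 35/4 mod 37. 4⁻¹ ≡ 28 (mod 37) since 4·28 = 112 ≡ 1, so λ ≡ 18.
  x = λ² - 7 - 11 = 324 - 18 ≡ 10; y = λ·(7 - 10) - 20 ≡ 0. → (10, 0)
5P: (10, 0) + (11, 18). λ = (18 - 0)/(11 - 10) ≡ 18/1 mod 37. 1⁻¹ ≡ 1 (mod 37) since 1·1 = 1 ≡ 1, so λ ≡ 18.
  x = λ² - 10 - 11 = 324 - 21 ≡ 7; y = λ·(10 - 7) - 0 ≡ 17. → (7, 17)
6P: (7, 17) + (11, 18). λ = (18 - 17)/(11 - 7) ≡ 1/4 mod 37. 4⁻¹ ≡ 28 (mod 37), so λ ≡ 28.
  x = λ² - 7 - 11 = 784 - 18 ≡ 26; y = λ·(7 - 26) - 17 ≡ 6. → (26, 6)
7P: (26, 6) + (11, 18). λ = (18 - 6)/(11 - 26) ≡ 12/22 mod 37. 22⁻¹ ≡ 32 (mod 37), so λ ≡ 14.
  x = λ² - 26 - 11 = 196 - 37 ≡ 11; y = λ·(26 - 11) - 6 ≡ 19. → (11, 19)
8P: (11, 19) + (11, 18): same x and y₁ ≡ -y₂, so the sum is ∞.
8P = ∞, so the order is 8.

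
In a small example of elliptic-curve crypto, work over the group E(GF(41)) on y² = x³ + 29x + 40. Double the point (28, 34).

(25, 21)

tangent at (28, 34): λ = (3·28² + 29)/(2·34) ≡ 3/27. 27⁻¹ ≡ 38 (mod 41) since 27·38 = 1026 ≡ 1, so λ ≡ 3·38 ≡ 32.
  x = λ² - 28 - 28 = 1024 - 56 ≡ 25; y = λ·(28 - 25) - 34 ≡ 21. → (25, 21)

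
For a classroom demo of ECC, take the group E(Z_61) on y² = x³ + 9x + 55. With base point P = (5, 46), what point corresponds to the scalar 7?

Repeated addition: build up to 7P.
2P: tangent at (5, 46): λ = (3·5² + 9)/(2·46) ≡ 23/31. 31⁻¹ ≡ 2 (mod 61), so λ ≡ 23·2 ≡ 46.
  x = λ² - 5 - 5 = 2116 - 10 ≡ 32; y = λ·(5 - 32) - 46 ≡ 54. → (32, 54)
3P: (32, 54) + (5, 46). λ = (46 - 54)/(5 - 32) ≡ 53/34 mod 61. 34⁻¹ ≡ 9 (mod 61), so λ ≡ 50.
  x = λ² - 32 - 5 = 2500 - 37 ≡ 23; y = λ·(32 - 23) - 54 ≡ 30. → (23, 30)
4P: (23, 30) + (5, 46). λ = (46 - 30)/(5 - 23) ≡ 16/43 mod 61. 43⁻¹ ≡ 44 (mod 61), so λ ≡ 33.
  x = λ² - 23 - 5 = 1089 - 28 ≡ 24; y = λ·(23 - 24) - 30 ≡ 59. → (24, 59)
5P: (24, 59) + (5, 46). λ = (46 - 59)/(5 - 24) ≡ 48/42 mod 61. 42⁻¹ ≡ 16 (mod 61), so λ ≡ 36.
  x = λ² - 24 - 5 = 1296 - 29 ≡ 47; y = λ·(24 - 47) - 59 ≡ 28. → (47, 28)
6P: (47, 28) + (5, 46). λ = (46 - 28)/(5 - 47) ≡ 18/19 mod 61. 19⁻¹ ≡ 45 (mod 61), so λ ≡ 17.
  x = λ² - 47 - 5 = 289 - 52 ≡ 54; y = λ·(47 - 54) - 28 ≡ 36. → (54, 36)
7P: (54, 36) + (5, 46). λ = (46 - 36)/(5 - 54) ≡ 10/12 mod 61. 12⁻¹ ≡ 56 (mod 61), so λ ≡ 11.
  x = λ² - 54 - 5 = 121 - 59 ≡ 1; y = λ·(54 - 1) - 36 ≡ 59. → (1, 59)

(1, 59)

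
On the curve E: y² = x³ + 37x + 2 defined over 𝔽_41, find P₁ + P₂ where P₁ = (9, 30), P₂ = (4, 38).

(9, 30) + (4, 38). λ = (38 - 30)/(4 - 9) ≡ 8/36 mod 41. 36⁻¹ ≡ 8 (mod 41), so λ ≡ 23.
  x = λ² - 9 - 4 = 529 - 13 ≡ 24; y = λ·(9 - 24) - 30 ≡ 35. → (24, 35)

(24, 35)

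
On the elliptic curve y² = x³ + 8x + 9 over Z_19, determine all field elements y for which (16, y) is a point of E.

none

x³ + 8x + 9 = 4233 ≡ 15 (mod 19).
15 is a non-residue mod 19; no y exists.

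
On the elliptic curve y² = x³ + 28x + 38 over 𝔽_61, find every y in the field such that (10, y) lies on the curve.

x³ + 28x + 38 = 1318 ≡ 37 (mod 61).
37 is a non-residue mod 61; no y exists.

none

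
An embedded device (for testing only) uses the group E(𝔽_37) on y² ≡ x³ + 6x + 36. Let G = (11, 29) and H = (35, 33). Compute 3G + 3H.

First 3G:
Repeated addition: build up to 3G.
2G: tangent at (11, 29): λ = (3·11² + 6)/(2·29) ≡ 36/21. 21⁻¹ ≡ 30 (mod 37), so λ ≡ 36·30 ≡ 7.
  x = λ² - 11 - 11 = 49 - 22 ≡ 27; y = λ·(11 - 27) - 29 ≡ 7. → (27, 7)
3G: (27, 7) + (11, 29). λ = (29 - 7)/(11 - 27) ≡ 22/21 mod 37. 21⁻¹ ≡ 30 (mod 37), so λ ≡ 31.
  x = λ² - 27 - 11 = 961 - 38 ≡ 35; y = λ·(27 - 35) - 7 ≡ 4. → (35, 4)
3G = (35, 4).
Next 3H:
Repeated addition: build up to 3H.
2H: tangent at (35, 33): λ = (3·35² + 6)/(2·33) ≡ 18/29. 29⁻¹ ≡ 23 (mod 37), so λ ≡ 18·23 ≡ 7.
  x = λ² - 35 - 35 = 49 - 70 ≡ 16; y = λ·(35 - 16) - 33 ≡ 26. → (16, 26)
3H: (16, 26) + (35, 33). λ = (33 - 26)/(35 - 16) ≡ 7/19 mod 37. 19⁻¹ ≡ 2 (mod 37) since 19·2 = 38 ≡ 1, so λ ≡ 14.
  x = λ² - 16 - 35 = 196 - 51 ≡ 34; y = λ·(16 - 34) - 26 ≡ 18. → (34, 18)
3H = (34, 18).
Finally 3G + 3H:
(35, 4) + (34, 18). λ = (18 - 4)/(34 - 35) ≡ 14/36 mod 37. 36⁻¹ ≡ 36 (mod 37) since 36·36 = 1296 ≡ 1, so λ ≡ 23.
  x = λ² - 35 - 34 = 529 - 69 ≡ 16; y = λ·(35 - 16) - 4 ≡ 26. → (16, 26)

(16, 26)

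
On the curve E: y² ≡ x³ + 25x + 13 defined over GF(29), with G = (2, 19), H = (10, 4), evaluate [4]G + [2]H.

First 4G:
Repeated addition: build up to 4G.
2G: tangent at (2, 19): λ = (3·2² + 25)/(2·19) ≡ 8/9. 9⁻¹ ≡ 13 (mod 29), so λ ≡ 8·13 ≡ 17.
  x = λ² - 2 - 2 = 289 - 4 ≡ 24; y = λ·(2 - 24) - 19 ≡ 13. → (24, 13)
3G: (24, 13) + (2, 19). λ = (19 - 13)/(2 - 24) ≡ 6/7 mod 29. 7⁻¹ ≡ 25 (mod 29), so λ ≡ 5.
  x = λ² - 24 - 2 = 25 - 26 ≡ 28; y = λ·(24 - 28) - 13 ≡ 25. → (28, 25)
4G: (28, 25) + (2, 19). λ = (19 - 25)/(2 - 28) ≡ 23/3 mod 29. 3⁻¹ ≡ 10 (mod 29) since 3·10 = 30 ≡ 1, so λ ≡ 27.
  x = λ² - 28 - 2 = 729 - 30 ≡ 3; y = λ·(28 - 3) - 25 ≡ 12. → (3, 12)
4G = (3, 12).
Next 2H:
Repeated addition: build up to 2H.
2H: tangent at (10, 4): λ = (3·10² + 25)/(2·4) ≡ 6/8. 8⁻¹ ≡ 11 (mod 29), so λ ≡ 6·11 ≡ 8.
  x = λ² - 10 - 10 = 64 - 20 ≡ 15; y = λ·(10 - 15) - 4 ≡ 14. → (15, 14)
2H = (15, 14).
Finally 4G + 2H:
(3, 12) + (15, 14). λ = (14 - 12)/(15 - 3) ≡ 2/12 mod 29. 12⁻¹ ≡ 17 (mod 29), so λ ≡ 5.
  x = λ² - 3 - 15 = 25 - 18 ≡ 7; y = λ·(3 - 7) - 12 ≡ 26. → (7, 26)

(7, 26)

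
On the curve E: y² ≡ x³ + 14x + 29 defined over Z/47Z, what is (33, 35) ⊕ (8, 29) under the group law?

(22, 9)

(33, 35) + (8, 29). λ = (29 - 35)/(8 - 33) ≡ 41/22 mod 47. 22⁻¹ ≡ 15 (mod 47), so λ ≡ 4.
  x = λ² - 33 - 8 = 16 - 41 ≡ 22; y = λ·(33 - 22) - 35 ≡ 9. → (22, 9)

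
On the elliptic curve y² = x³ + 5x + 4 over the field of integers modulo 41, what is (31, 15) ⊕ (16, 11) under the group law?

(31, 15) + (16, 11). λ = (11 - 15)/(16 - 31) ≡ 37/26 mod 41. 26⁻¹ ≡ 30 (mod 41) since 26·30 = 780 ≡ 1, so λ ≡ 3.
  x = λ² - 31 - 16 = 9 - 47 ≡ 3; y = λ·(31 - 3) - 15 ≡ 28. → (3, 28)

(3, 28)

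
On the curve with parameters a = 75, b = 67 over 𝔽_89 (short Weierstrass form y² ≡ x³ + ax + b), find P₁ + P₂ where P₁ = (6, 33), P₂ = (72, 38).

(6, 33) + (72, 38). λ = (38 - 33)/(72 - 6) ≡ 5/66 mod 89. 66⁻¹ ≡ 58 (mod 89) since 66·58 = 3828 ≡ 1, so λ ≡ 23.
  x = λ² - 6 - 72 = 529 - 78 ≡ 6; y = λ·(6 - 6) - 33 ≡ 56. → (6, 56)

(6, 56)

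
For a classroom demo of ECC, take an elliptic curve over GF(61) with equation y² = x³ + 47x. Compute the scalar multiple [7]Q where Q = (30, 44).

Double-and-add on 7 = (111)₂. Start with Q = (30, 44) for the leading 1-bit.
double: tangent at (30, 44): λ = (3·30² + 47)/(2·44) ≡ 2/27. 27⁻¹ ≡ 52 (mod 61) since 27·52 = 1404 ≡ 1, so λ ≡ 2·52 ≡ 43.
  x = λ² - 30 - 30 = 1849 - 60 ≡ 20; y = λ·(30 - 20) - 44 ≡ 20. → (20, 20)
add Q: (20, 20) + (30, 44). λ = (44 - 20)/(30 - 20) ≡ 24/10 mod 61. 10⁻¹ ≡ 55 (mod 61), so λ ≡ 39.
  x = λ² - 20 - 30 = 1521 - 50 ≡ 7; y = λ·(20 - 7) - 20 ≡ 60. → (7, 60)
double: tangent at (7, 60): λ = (3·7² + 47)/(2·60) ≡ 11/59. 59⁻¹ ≡ 30 (mod 61) since 59·30 = 1770 ≡ 1, so λ ≡ 11·30 ≡ 25.
  x = λ² - 7 - 7 = 625 - 14 ≡ 1; y = λ·(7 - 1) - 60 ≡ 29. → (1, 29)
add Q: (1, 29) + (30, 44). λ = (44 - 29)/(30 - 1) ≡ 15/29 mod 61. 29⁻¹ ≡ 40 (mod 61), so λ ≡ 51.
  x = λ² - 1 - 30 = 2601 - 31 ≡ 8; y = λ·(1 - 8) - 29 ≡ 41. → (8, 41)

(8, 41)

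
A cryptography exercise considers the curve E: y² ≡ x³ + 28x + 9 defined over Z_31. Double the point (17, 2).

tangent at (17, 2): λ = (3·17² + 28)/(2·2) ≡ 27/4. 4⁻¹ ≡ 8 (mod 31) since 4·8 = 32 ≡ 1, so λ ≡ 27·8 ≡ 30.
  x = λ² - 17 - 17 = 900 - 34 ≡ 29; y = λ·(17 - 29) - 2 ≡ 10. → (29, 10)

(29, 10)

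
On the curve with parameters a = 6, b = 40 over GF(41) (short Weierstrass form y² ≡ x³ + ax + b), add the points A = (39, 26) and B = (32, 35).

(16, 3)

(39, 26) + (32, 35). λ = (35 - 26)/(32 - 39) ≡ 9/34 mod 41. 34⁻¹ ≡ 35 (mod 41), so λ ≡ 28.
  x = λ² - 39 - 32 = 784 - 71 ≡ 16; y = λ·(39 - 16) - 26 ≡ 3. → (16, 3)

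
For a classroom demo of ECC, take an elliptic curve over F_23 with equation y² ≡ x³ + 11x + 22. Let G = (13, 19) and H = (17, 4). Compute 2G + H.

First 2G:
Repeated addition: build up to 2G.
2G: tangent at (13, 19): λ = (3·13² + 11)/(2·19) ≡ 12/15. 15⁻¹ ≡ 20 (mod 23), so λ ≡ 12·20 ≡ 10.
  x = λ² - 13 - 13 = 100 - 26 ≡ 5; y = λ·(13 - 5) - 19 ≡ 15. → (5, 15)
2G = (5, 15).
Finally 2G + H:
(5, 15) + (17, 4). λ = (4 - 15)/(17 - 5) ≡ 12/12 mod 23. 12⁻¹ ≡ 2 (mod 23), so λ ≡ 1.
  x = λ² - 5 - 17 = 1 - 22 ≡ 2; y = λ·(5 - 2) - 15 ≡ 11. → (2, 11)

(2, 11)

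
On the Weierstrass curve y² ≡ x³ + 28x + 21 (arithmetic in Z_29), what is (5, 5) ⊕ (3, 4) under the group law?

(14, 5)

(5, 5) + (3, 4). λ = (4 - 5)/(3 - 5) ≡ 28/27 mod 29. 27⁻¹ ≡ 14 (mod 29) since 27·14 = 378 ≡ 1, so λ ≡ 15.
  x = λ² - 5 - 3 = 225 - 8 ≡ 14; y = λ·(5 - 14) - 5 ≡ 5. → (14, 5)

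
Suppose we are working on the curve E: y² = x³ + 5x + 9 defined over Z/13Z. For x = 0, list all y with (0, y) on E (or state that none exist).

3, 10

x³ + 5x + 9 = 9 ≡ 9 (mod 13).
Square roots of 9 mod 13: 3 and 10 (since 3² = 9 ≡ 9).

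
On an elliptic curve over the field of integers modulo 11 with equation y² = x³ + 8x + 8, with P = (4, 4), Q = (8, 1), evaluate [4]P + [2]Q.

O

First 4P:
Double-and-add on 4 = (100)₂. Start with P = (4, 4) for the leading 1-bit.
double: tangent at (4, 4): λ = (3·4² + 8)/(2·4) ≡ 1/8. 8⁻¹ ≡ 7 (mod 11), so λ ≡ 1·7 ≡ 7.
  x = λ² - 4 - 4 = 49 - 8 ≡ 8; y = λ·(4 - 8) - 4 ≡ 1. → (8, 1)
double: tangent at (8, 1): λ = (3·8² + 8)/(2·1) ≡ 2/2. 2⁻¹ ≡ 6 (mod 11), so λ ≡ 2·6 ≡ 1.
  x = λ² - 8 - 8 = 1 - 16 ≡ 7; y = λ·(8 - 7) - 1 ≡ 0. → (7, 0)
4P = (7, 0).
Next 2Q:
Repeated addition: build up to 2Q.
2Q: tangent at (8, 1): λ = (3·8² + 8)/(2·1) ≡ 2/2. 2⁻¹ ≡ 6 (mod 11), so λ ≡ 2·6 ≡ 1.
  x = λ² - 8 - 8 = 1 - 16 ≡ 7; y = λ·(8 - 7) - 1 ≡ 0. → (7, 0)
2Q = (7, 0).
Finally 4P + 2Q:
(7, 0) + (7, 0): same x and y₁ ≡ -y₂, so the sum is the point at infinity.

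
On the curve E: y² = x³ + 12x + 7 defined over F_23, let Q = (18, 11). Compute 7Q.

Repeated addition: build up to 7Q.
2Q: tangent at (18, 11): λ = (3·18² + 12)/(2·11) ≡ 18/22. 22⁻¹ ≡ 22 (mod 23), so λ ≡ 18·22 ≡ 5.
  x = λ² - 18 - 18 = 25 - 36 ≡ 12; y = λ·(18 - 12) - 11 ≡ 19. → (12, 19)
3Q: (12, 19) + (18, 11). λ = (11 - 19)/(18 - 12) ≡ 15/6 mod 23. 6⁻¹ ≡ 4 (mod 23) since 6·4 = 24 ≡ 1, so λ ≡ 14.
  x = λ² - 12 - 18 = 196 - 30 ≡ 5; y = λ·(12 - 5) - 19 ≡ 10. → (5, 10)
4Q: (5, 10) + (18, 11). λ = (11 - 10)/(18 - 5) ≡ 1/13 mod 23. 13⁻¹ ≡ 16 (mod 23) since 13·16 = 208 ≡ 1, so λ ≡ 16.
  x = λ² - 5 - 18 = 256 - 23 ≡ 3; y = λ·(5 - 3) - 10 ≡ 22. → (3, 22)
5Q: (3, 22) + (18, 11). λ = (11 - 22)/(18 - 3) ≡ 12/15 mod 23. 15⁻¹ ≡ 20 (mod 23), so λ ≡ 10.
  x = λ² - 3 - 18 = 100 - 21 ≡ 10; y = λ·(3 - 10) - 22 ≡ 0. → (10, 0)
6Q: (10, 0) + (18, 11). λ = (11 - 0)/(18 - 10) ≡ 11/8 mod 23. 8⁻¹ ≡ 3 (mod 23), so λ ≡ 10.
  x = λ² - 10 - 18 = 100 - 28 ≡ 3; y = λ·(10 - 3) - 0 ≡ 1. → (3, 1)
7Q: (3, 1) + (18, 11). λ = (11 - 1)/(18 - 3) ≡ 10/15 mod 23. 15⁻¹ ≡ 20 (mod 23) since 15·20 = 300 ≡ 1, so λ ≡ 16.
  x = λ² - 3 - 18 = 256 - 21 ≡ 5; y = λ·(3 - 5) - 1 ≡ 13. → (5, 13)

(5, 13)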